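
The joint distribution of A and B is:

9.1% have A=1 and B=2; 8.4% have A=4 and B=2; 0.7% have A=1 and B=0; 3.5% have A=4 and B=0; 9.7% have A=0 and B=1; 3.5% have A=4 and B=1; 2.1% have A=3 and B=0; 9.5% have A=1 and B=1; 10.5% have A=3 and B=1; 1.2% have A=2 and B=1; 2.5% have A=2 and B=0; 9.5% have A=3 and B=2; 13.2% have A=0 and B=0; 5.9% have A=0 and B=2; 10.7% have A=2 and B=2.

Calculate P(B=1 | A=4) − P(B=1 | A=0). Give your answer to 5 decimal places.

-0.10953

P(A=4) = 0.035 + 0.035 + 0.084 = 0.154; P(B=1 | A=4) = 0.035/0.154 = 0.227273.
P(A=0) = 0.132 + 0.097 + 0.059 = 0.288; P(B=1 | A=0) = 0.097/0.288 = 0.336806.
Difference = -0.10953.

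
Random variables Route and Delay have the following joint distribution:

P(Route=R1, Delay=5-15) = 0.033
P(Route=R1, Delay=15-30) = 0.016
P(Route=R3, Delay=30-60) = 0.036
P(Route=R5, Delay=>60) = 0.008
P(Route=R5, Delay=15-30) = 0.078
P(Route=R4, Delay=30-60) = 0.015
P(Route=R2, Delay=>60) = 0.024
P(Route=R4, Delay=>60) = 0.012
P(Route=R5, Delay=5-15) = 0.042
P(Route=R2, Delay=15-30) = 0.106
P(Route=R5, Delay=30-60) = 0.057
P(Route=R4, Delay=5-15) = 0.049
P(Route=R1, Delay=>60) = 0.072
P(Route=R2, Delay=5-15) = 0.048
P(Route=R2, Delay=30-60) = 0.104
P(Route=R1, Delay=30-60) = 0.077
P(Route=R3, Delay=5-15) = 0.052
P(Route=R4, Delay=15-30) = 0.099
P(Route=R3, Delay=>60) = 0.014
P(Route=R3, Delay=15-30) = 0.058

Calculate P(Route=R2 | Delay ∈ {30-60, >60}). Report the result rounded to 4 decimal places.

0.3055

P(Delay=30-60) = 0.077 + 0.104 + 0.036 + 0.015 + 0.057 = 0.289.
P(Delay=>60) = 0.072 + 0.024 + 0.014 + 0.012 + 0.008 = 0.130.
P(Delay ∈ {30-60, >60}) = 0.289 + 0.130 = 0.419; P(Route=R2, Delay ∈ {30-60, >60}) = 0.104 + 0.024 = 0.128.
P(Route=R2 | Delay ∈ {30-60, >60}) = 0.128/0.419 = 0.3055.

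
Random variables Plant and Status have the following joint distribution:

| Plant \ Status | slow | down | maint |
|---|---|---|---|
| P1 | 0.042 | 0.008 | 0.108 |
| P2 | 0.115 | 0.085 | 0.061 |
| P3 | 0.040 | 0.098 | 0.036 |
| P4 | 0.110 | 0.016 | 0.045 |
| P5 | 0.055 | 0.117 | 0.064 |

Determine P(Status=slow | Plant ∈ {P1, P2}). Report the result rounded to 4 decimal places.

P(Plant=P1) = 0.042 + 0.008 + 0.108 = 0.158.
P(Plant=P2) = 0.115 + 0.085 + 0.061 = 0.261.
P(Plant ∈ {P1, P2}) = 0.158 + 0.261 = 0.419; P(Status=slow, Plant ∈ {P1, P2}) = 0.042 + 0.115 = 0.157.
P(Status=slow | Plant ∈ {P1, P2}) = 0.157/0.419 = 0.3747.

0.3747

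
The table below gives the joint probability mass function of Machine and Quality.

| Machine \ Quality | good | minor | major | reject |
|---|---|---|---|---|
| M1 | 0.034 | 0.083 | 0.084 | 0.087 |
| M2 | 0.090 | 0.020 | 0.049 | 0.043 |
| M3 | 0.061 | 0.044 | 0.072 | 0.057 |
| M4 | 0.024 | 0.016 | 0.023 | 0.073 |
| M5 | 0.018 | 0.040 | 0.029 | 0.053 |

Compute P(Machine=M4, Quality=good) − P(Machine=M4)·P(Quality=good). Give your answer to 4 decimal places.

P(Machine=M4) = 0.024 + 0.016 + 0.023 + 0.073 = 0.136.
P(Quality=good) = 0.034 + 0.090 + 0.061 + 0.024 + 0.018 = 0.227.
P(Machine=M4, Quality=good) − P(Machine=M4)P(Quality=good) = 0.024 − 0.136×0.227 = -0.0069.

-0.0069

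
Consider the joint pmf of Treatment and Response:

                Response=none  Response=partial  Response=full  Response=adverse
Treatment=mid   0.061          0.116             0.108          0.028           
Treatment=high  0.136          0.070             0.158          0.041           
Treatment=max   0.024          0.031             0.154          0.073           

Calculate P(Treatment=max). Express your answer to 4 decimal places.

P(Treatment=max) = 0.024 + 0.031 + 0.154 + 0.073 = 0.282.

0.2820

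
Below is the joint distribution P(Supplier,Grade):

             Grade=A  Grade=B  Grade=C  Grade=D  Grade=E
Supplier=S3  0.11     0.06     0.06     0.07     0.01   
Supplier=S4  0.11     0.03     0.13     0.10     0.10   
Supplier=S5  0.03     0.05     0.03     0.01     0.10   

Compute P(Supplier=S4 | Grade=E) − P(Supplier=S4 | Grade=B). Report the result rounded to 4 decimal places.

0.2619

P(Grade=E) = 0.01 + 0.10 + 0.10 = 0.21; P(Supplier=S4 | Grade=E) = 0.10/0.21 = 0.47619.
P(Grade=B) = 0.06 + 0.03 + 0.05 = 0.14; P(Supplier=S4 | Grade=B) = 0.03/0.14 = 0.21429.
Difference = 0.2619.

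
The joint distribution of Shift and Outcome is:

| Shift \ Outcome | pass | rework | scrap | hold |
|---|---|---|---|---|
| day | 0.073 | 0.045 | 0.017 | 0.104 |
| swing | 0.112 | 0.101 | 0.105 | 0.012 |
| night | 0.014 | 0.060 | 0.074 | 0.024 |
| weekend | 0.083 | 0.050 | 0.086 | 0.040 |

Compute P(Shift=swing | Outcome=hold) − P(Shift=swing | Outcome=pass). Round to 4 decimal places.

-0.3305

P(Outcome=hold) = 0.104 + 0.012 + 0.024 + 0.040 = 0.180; P(Shift=swing | Outcome=hold) = 0.012/0.180 = 0.06667.
P(Outcome=pass) = 0.073 + 0.112 + 0.014 + 0.083 = 0.282; P(Shift=swing | Outcome=pass) = 0.112/0.282 = 0.39716.
Difference = -0.3305.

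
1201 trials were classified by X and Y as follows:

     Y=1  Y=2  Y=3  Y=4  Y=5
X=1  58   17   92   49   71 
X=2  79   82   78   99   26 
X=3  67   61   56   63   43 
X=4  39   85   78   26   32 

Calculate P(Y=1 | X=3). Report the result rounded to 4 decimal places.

0.2310

Total with X=3: 67 + 61 + 56 + 63 + 43 = 290.
P(Y=1 | X=3) = 67/290 = 0.2310.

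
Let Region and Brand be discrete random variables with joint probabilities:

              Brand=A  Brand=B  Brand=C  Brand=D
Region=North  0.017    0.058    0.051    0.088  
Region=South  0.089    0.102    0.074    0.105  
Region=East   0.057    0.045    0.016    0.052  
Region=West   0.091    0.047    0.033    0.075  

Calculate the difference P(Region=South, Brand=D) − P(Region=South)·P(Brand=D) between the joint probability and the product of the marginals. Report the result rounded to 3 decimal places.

P(Region=South) = 0.089 + 0.102 + 0.074 + 0.105 = 0.370.
P(Brand=D) = 0.088 + 0.105 + 0.052 + 0.075 = 0.320.
P(Region=South, Brand=D) − P(Region=South)P(Brand=D) = 0.105 − 0.370×0.320 = -0.013.

-0.013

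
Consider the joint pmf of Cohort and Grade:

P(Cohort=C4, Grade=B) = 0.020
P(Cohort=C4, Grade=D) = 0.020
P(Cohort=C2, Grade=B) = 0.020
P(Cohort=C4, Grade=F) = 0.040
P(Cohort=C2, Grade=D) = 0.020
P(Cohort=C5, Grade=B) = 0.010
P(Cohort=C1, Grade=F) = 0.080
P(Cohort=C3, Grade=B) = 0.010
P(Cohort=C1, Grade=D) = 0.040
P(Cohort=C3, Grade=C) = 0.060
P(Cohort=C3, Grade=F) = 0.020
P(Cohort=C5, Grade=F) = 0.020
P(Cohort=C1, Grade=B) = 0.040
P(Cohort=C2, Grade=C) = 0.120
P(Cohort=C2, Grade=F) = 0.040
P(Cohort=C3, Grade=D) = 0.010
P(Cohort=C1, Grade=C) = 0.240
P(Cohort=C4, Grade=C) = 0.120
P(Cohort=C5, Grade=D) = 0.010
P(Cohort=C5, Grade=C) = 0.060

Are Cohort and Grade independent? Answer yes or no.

Every cell satisfies P(Cohort,Grade) = P(Cohort)·P(Grade). For instance P(Cohort=C3) = 0.100, P(Grade=C) = 0.600, and 0.100×0.600 = 0.060 matches the joint entry. So Cohort and Grade are independent.

yes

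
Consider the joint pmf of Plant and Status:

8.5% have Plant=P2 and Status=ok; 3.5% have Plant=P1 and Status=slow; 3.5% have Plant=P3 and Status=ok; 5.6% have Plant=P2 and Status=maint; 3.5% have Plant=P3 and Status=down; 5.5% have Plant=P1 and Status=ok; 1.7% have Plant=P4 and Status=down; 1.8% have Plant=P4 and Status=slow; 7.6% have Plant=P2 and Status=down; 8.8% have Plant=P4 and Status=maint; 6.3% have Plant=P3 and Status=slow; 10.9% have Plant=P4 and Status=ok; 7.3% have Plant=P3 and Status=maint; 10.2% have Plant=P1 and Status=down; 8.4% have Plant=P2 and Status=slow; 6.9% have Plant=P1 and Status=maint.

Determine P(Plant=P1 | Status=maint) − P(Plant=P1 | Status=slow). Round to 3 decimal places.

P(Status=maint) = 0.069 + 0.056 + 0.073 + 0.088 = 0.286; P(Plant=P1 | Status=maint) = 0.069/0.286 = 0.2413.
P(Status=slow) = 0.035 + 0.084 + 0.063 + 0.018 = 0.200; P(Plant=P1 | Status=slow) = 0.035/0.200 = 0.1750.
Difference = 0.066.

0.066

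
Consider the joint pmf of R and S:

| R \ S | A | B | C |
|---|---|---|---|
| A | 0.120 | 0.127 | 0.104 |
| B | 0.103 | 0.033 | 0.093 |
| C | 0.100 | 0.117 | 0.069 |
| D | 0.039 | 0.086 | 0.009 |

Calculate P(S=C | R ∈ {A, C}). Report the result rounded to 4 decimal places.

0.2716

P(R=A) = 0.120 + 0.127 + 0.104 = 0.351.
P(R=C) = 0.100 + 0.117 + 0.069 = 0.286.
P(R ∈ {A, C}) = 0.351 + 0.286 = 0.637; P(S=C, R ∈ {A, C}) = 0.104 + 0.069 = 0.173.
P(S=C | R ∈ {A, C}) = 0.173/0.637 = 0.2716.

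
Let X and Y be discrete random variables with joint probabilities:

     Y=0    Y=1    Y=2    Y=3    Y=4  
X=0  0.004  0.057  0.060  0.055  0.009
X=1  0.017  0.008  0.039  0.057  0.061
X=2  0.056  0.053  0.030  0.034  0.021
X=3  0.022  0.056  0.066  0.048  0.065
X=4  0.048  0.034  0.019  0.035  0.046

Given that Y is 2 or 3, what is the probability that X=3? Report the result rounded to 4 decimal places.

0.2573

P(Y=2) = 0.060 + 0.039 + 0.030 + 0.066 + 0.019 = 0.214.
P(Y=3) = 0.055 + 0.057 + 0.034 + 0.048 + 0.035 = 0.229.
P(Y ∈ {2, 3}) = 0.214 + 0.229 = 0.443; P(X=3, Y ∈ {2, 3}) = 0.066 + 0.048 = 0.114.
P(X=3 | Y ∈ {2, 3}) = 0.114/0.443 = 0.2573.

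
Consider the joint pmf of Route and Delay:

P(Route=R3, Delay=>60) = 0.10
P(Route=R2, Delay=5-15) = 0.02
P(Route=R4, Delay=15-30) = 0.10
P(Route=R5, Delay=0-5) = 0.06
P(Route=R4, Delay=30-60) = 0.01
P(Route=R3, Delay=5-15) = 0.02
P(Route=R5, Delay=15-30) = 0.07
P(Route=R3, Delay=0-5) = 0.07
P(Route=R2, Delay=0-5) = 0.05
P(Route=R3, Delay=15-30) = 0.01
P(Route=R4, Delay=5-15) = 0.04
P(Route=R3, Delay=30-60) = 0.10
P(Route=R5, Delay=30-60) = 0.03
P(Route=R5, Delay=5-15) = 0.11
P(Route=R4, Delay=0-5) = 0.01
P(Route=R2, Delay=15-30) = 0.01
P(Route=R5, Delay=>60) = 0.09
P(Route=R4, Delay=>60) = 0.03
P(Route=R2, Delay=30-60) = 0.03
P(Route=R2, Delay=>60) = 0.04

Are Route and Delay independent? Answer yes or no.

P(Route=R4) = 0.19 and P(Delay=15-30) = 0.19, so their product is 0.0361, but P(Route=R4, Delay=15-30) = 0.10. Since these differ, Route and Delay are not independent.

no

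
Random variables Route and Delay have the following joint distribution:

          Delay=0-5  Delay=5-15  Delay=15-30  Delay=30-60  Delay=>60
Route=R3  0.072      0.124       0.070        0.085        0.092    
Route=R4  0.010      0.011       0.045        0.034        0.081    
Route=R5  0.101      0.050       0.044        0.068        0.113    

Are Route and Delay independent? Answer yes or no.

P(Route=R3) = 0.443 and P(Delay=5-15) = 0.185, so their product is 0.08196, but P(Route=R3, Delay=5-15) = 0.124. Since these differ, Route and Delay are not independent.

no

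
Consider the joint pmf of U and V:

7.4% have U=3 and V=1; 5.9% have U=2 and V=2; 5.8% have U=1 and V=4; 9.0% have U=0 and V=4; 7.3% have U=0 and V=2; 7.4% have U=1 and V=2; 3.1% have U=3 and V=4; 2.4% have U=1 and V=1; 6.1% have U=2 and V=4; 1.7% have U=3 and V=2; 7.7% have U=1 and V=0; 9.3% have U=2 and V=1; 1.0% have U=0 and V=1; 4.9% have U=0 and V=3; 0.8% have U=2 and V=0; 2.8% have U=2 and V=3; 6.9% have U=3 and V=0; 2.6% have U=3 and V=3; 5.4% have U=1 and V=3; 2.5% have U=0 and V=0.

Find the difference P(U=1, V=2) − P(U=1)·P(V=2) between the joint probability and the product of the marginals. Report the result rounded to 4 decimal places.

0.0100

P(U=1) = 0.077 + 0.024 + 0.074 + 0.054 + 0.058 = 0.287.
P(V=2) = 0.073 + 0.074 + 0.059 + 0.017 = 0.223.
P(U=1, V=2) − P(U=1)P(V=2) = 0.074 − 0.287×0.223 = 0.0100.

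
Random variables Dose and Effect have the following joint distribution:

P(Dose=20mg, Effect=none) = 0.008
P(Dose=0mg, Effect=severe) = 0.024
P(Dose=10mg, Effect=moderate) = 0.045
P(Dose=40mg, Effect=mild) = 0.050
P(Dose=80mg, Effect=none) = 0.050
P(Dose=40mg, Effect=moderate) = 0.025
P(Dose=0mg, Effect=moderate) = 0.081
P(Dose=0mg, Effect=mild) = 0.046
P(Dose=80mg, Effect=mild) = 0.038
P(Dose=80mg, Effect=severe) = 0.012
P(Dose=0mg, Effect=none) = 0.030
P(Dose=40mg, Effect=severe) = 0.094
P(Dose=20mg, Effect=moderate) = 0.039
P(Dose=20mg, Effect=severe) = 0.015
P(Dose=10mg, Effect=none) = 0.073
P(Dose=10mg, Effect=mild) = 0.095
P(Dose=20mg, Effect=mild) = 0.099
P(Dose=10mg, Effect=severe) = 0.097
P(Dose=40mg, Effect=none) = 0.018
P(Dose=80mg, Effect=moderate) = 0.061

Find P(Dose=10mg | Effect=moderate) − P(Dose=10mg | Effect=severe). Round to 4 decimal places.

-0.2215

P(Effect=moderate) = 0.081 + 0.045 + 0.039 + 0.025 + 0.061 = 0.251; P(Dose=10mg | Effect=moderate) = 0.045/0.251 = 0.17928.
P(Effect=severe) = 0.024 + 0.097 + 0.015 + 0.094 + 0.012 = 0.242; P(Dose=10mg | Effect=severe) = 0.097/0.242 = 0.40083.
Difference = -0.2215.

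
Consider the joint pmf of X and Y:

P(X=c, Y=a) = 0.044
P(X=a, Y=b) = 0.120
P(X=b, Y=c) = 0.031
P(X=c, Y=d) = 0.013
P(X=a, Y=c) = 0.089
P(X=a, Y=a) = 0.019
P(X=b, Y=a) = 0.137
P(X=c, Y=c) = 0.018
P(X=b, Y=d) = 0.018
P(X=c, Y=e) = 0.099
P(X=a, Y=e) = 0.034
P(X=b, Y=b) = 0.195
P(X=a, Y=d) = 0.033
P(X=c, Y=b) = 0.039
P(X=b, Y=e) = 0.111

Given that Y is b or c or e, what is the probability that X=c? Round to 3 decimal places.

P(Y=b) = 0.120 + 0.195 + 0.039 = 0.354.
P(Y=c) = 0.089 + 0.031 + 0.018 = 0.138.
P(Y=e) = 0.034 + 0.111 + 0.099 = 0.244.
P(Y ∈ {b, c, e}) = 0.354 + 0.138 + 0.244 = 0.736; P(X=c, Y ∈ {b, c, e}) = 0.039 + 0.018 + 0.099 = 0.156.
P(X=c | Y ∈ {b, c, e}) = 0.156/0.736 = 0.212.

0.212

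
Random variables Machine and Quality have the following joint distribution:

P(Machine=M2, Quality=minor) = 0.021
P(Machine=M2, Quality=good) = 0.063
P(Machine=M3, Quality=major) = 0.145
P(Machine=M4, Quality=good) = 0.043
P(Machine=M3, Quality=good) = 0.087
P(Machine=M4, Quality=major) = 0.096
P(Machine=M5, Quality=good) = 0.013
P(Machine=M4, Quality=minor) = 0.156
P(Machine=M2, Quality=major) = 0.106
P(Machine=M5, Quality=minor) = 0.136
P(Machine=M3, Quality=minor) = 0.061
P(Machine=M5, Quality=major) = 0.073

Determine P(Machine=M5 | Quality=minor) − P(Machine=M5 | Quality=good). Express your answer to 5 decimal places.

0.30053

P(Quality=minor) = 0.021 + 0.061 + 0.156 + 0.136 = 0.374; P(Machine=M5 | Quality=minor) = 0.136/0.374 = 0.363636.
P(Quality=good) = 0.063 + 0.087 + 0.043 + 0.013 = 0.206; P(Machine=M5 | Quality=good) = 0.013/0.206 = 0.063107.
Difference = 0.30053.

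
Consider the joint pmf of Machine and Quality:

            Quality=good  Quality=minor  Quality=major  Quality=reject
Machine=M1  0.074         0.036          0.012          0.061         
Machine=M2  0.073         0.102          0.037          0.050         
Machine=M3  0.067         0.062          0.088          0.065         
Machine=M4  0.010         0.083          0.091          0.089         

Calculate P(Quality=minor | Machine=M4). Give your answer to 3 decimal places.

0.304

P(Machine=M4) = 0.010 + 0.083 + 0.091 + 0.089 = 0.273.
P(Quality=minor | Machine=M4) = 0.083/0.273 = 0.304.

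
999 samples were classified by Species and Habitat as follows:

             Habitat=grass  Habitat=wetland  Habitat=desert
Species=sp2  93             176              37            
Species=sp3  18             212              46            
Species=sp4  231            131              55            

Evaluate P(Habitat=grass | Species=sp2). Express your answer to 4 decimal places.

Total with Species=sp2: 93 + 176 + 37 = 306.
P(Habitat=grass | Species=sp2) = 93/306 = 0.3039.

0.3039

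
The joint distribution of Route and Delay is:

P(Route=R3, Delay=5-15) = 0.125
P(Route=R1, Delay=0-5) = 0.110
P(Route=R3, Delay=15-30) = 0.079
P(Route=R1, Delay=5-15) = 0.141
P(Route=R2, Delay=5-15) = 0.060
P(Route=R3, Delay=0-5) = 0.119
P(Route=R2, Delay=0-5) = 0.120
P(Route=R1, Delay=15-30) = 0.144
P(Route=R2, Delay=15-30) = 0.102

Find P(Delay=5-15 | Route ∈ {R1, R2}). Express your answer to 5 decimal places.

P(Route=R1) = 0.110 + 0.141 + 0.144 = 0.395.
P(Route=R2) = 0.120 + 0.060 + 0.102 = 0.282.
P(Route ∈ {R1, R2}) = 0.395 + 0.282 = 0.677; P(Delay=5-15, Route ∈ {R1, R2}) = 0.141 + 0.060 = 0.201.
P(Delay=5-15 | Route ∈ {R1, R2}) = 0.201/0.677 = 0.29690.

0.29690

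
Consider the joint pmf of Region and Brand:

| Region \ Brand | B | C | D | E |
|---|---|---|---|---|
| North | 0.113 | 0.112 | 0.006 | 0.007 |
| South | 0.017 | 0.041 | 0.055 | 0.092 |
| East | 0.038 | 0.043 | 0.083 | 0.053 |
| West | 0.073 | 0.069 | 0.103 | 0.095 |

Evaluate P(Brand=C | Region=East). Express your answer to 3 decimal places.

0.198

P(Region=East) = 0.038 + 0.043 + 0.083 + 0.053 = 0.217.
P(Brand=C | Region=East) = 0.043/0.217 = 0.198.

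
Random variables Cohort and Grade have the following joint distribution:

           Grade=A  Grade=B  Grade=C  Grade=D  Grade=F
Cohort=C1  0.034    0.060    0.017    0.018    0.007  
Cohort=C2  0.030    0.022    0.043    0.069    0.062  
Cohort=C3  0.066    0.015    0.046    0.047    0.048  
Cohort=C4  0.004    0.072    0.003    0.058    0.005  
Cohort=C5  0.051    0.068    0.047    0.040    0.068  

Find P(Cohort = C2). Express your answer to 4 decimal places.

P(Cohort=C2) = 0.030 + 0.022 + 0.043 + 0.069 + 0.062 = 0.226.

0.2260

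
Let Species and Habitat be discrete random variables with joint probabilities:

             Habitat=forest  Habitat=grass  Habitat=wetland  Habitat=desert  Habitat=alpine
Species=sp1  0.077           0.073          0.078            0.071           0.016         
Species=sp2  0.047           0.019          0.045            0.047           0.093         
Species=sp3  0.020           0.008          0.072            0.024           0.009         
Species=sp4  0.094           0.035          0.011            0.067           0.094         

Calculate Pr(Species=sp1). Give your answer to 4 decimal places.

P(Species=sp1) = 0.077 + 0.073 + 0.078 + 0.071 + 0.016 = 0.315.

0.3150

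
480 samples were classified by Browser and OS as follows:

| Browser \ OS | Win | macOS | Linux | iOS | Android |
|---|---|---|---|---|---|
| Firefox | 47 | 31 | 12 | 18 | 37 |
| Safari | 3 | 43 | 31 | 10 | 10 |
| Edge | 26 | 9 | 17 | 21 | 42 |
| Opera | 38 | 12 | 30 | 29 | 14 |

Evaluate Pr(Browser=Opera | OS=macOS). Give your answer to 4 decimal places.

0.1263

Total with OS=macOS: 31 + 43 + 9 + 12 = 95.
P(Browser=Opera | OS=macOS) = 12/95 = 0.1263.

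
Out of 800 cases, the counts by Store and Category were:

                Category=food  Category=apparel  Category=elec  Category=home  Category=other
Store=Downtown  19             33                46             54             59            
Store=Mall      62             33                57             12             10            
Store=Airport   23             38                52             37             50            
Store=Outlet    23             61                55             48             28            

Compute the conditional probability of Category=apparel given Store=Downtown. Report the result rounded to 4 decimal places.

0.1564

Total with Store=Downtown: 19 + 33 + 46 + 54 + 59 = 211.
P(Category=apparel | Store=Downtown) = 33/211 = 0.1564.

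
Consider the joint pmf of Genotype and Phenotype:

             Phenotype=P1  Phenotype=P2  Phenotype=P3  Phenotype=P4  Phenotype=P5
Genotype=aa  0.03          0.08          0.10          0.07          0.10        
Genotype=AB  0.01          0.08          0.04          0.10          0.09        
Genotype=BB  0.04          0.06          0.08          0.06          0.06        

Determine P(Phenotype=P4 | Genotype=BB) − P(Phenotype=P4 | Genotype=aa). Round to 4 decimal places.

P(Genotype=BB) = 0.04 + 0.06 + 0.08 + 0.06 + 0.06 = 0.30; P(Phenotype=P4 | Genotype=BB) = 0.06/0.30 = 0.20000.
P(Genotype=aa) = 0.03 + 0.08 + 0.10 + 0.07 + 0.10 = 0.38; P(Phenotype=P4 | Genotype=aa) = 0.07/0.38 = 0.18421.
Difference = 0.0158.

0.0158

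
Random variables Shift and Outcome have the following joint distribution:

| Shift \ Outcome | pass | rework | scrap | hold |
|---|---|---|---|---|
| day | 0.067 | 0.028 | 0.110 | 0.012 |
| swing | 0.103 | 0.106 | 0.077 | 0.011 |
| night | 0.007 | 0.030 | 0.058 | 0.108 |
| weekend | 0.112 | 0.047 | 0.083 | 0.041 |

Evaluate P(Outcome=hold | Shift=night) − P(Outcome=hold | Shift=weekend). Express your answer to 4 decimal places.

P(Shift=night) = 0.007 + 0.030 + 0.058 + 0.108 = 0.203; P(Outcome=hold | Shift=night) = 0.108/0.203 = 0.53202.
P(Shift=weekend) = 0.112 + 0.047 + 0.083 + 0.041 = 0.283; P(Outcome=hold | Shift=weekend) = 0.041/0.283 = 0.14488.
Difference = 0.3871.

0.3871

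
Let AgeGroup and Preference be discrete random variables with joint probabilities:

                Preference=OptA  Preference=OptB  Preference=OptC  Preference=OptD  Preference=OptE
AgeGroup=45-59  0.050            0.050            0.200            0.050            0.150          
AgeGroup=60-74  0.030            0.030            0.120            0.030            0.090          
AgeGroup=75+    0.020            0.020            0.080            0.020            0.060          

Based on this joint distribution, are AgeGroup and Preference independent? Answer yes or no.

Every cell satisfies P(AgeGroup,Preference) = P(AgeGroup)·P(Preference). For instance P(AgeGroup=45-59) = 0.500, P(Preference=OptB) = 0.100, and 0.500×0.100 = 0.050 matches the joint entry. So AgeGroup and Preference are independent.

yes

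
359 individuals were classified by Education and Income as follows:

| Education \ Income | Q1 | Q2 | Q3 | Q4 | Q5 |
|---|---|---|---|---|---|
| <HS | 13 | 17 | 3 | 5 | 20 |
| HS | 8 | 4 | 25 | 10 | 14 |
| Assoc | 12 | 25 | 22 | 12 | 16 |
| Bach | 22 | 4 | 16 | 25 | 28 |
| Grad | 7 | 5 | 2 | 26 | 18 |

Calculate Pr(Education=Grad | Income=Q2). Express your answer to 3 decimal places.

0.091

Total with Income=Q2: 17 + 4 + 25 + 4 + 5 = 55.
P(Education=Grad | Income=Q2) = 5/55 = 0.091.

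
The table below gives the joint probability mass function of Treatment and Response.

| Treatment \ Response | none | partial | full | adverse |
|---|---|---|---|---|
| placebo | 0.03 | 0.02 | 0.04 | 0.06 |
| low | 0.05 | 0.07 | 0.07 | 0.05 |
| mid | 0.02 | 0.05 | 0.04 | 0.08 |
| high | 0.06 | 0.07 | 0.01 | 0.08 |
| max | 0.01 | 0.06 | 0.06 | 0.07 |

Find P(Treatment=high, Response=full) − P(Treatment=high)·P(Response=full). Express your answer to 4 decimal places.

P(Treatment=high) = 0.06 + 0.07 + 0.01 + 0.08 = 0.22.
P(Response=full) = 0.04 + 0.07 + 0.04 + 0.01 + 0.06 = 0.22.
P(Treatment=high, Response=full) − P(Treatment=high)P(Response=full) = 0.01 − 0.22×0.22 = -0.0384.

-0.0384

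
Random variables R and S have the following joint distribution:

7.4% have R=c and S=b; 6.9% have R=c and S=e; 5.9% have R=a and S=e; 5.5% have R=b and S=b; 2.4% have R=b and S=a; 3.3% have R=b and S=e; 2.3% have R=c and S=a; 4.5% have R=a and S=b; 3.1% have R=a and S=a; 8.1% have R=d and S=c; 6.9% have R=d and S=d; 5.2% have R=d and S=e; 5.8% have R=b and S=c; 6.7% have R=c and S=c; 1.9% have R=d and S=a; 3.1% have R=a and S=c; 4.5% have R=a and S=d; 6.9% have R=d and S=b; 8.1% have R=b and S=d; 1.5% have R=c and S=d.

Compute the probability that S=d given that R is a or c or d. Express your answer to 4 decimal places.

P(R=a) = 0.031 + 0.045 + 0.031 + 0.045 + 0.059 = 0.211.
P(R=c) = 0.023 + 0.074 + 0.067 + 0.015 + 0.069 = 0.248.
P(R=d) = 0.019 + 0.069 + 0.081 + 0.069 + 0.052 = 0.290.
P(R ∈ {a, c, d}) = 0.211 + 0.248 + 0.290 = 0.749; P(S=d, R ∈ {a, c, d}) = 0.045 + 0.015 + 0.069 = 0.129.
P(S=d | R ∈ {a, c, d}) = 0.129/0.749 = 0.1722.

0.1722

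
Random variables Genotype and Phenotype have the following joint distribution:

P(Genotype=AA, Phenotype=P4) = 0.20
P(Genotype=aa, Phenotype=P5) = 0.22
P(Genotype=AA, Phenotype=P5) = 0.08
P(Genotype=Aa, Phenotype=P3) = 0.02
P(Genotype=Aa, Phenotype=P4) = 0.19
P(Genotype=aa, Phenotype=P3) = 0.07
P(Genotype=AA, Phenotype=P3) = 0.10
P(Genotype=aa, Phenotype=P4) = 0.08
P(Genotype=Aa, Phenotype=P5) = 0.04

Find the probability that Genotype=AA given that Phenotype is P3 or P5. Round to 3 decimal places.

0.340

P(Phenotype=P3) = 0.10 + 0.02 + 0.07 = 0.19.
P(Phenotype=P5) = 0.08 + 0.04 + 0.22 = 0.34.
P(Phenotype ∈ {P3, P5}) = 0.19 + 0.34 = 0.53; P(Genotype=AA, Phenotype ∈ {P3, P5}) = 0.10 + 0.08 = 0.18.
P(Genotype=AA | Phenotype ∈ {P3, P5}) = 0.18/0.53 = 0.340.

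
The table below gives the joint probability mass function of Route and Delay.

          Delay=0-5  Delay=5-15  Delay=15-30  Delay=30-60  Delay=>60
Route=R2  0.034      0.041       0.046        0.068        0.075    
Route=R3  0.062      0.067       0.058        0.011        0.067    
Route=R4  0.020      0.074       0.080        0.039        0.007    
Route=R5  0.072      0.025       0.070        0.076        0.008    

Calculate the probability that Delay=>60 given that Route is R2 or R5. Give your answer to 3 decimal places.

0.161

P(Route=R2) = 0.034 + 0.041 + 0.046 + 0.068 + 0.075 = 0.264.
P(Route=R5) = 0.072 + 0.025 + 0.070 + 0.076 + 0.008 = 0.251.
P(Route ∈ {R2, R5}) = 0.264 + 0.251 = 0.515; P(Delay=>60, Route ∈ {R2, R5}) = 0.075 + 0.008 = 0.083.
P(Delay=>60 | Route ∈ {R2, R5}) = 0.083/0.515 = 0.161.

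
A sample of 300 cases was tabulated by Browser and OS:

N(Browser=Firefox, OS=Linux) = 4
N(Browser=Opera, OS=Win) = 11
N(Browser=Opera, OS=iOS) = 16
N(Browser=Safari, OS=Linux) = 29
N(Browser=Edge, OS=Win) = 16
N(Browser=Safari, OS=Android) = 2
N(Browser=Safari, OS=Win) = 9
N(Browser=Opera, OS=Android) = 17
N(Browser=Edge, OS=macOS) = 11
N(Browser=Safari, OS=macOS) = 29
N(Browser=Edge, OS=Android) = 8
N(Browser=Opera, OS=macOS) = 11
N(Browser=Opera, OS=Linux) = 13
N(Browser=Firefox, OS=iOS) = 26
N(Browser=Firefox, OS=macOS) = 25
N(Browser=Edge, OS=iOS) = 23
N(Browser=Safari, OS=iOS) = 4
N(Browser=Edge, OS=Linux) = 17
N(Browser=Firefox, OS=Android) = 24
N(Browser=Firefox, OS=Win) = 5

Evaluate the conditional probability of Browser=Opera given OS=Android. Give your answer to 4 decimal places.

Total with OS=Android: 24 + 2 + 8 + 17 = 51.
P(Browser=Opera | OS=Android) = 17/51 = 0.3333.

0.3333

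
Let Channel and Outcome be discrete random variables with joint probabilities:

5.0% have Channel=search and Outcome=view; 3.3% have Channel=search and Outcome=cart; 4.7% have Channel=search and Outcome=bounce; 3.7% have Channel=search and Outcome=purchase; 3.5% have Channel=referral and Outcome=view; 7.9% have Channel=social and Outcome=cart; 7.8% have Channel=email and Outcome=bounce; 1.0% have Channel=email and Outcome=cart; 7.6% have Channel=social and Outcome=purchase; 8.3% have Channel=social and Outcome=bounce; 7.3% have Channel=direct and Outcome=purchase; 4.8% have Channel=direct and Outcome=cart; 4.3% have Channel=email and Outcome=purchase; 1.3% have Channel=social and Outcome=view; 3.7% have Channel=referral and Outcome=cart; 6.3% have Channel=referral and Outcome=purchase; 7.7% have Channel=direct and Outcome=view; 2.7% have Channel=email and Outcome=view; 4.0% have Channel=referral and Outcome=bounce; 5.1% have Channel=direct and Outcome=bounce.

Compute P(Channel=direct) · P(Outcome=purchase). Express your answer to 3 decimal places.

P(Channel=direct) = 0.051 + 0.077 + 0.048 + 0.073 = 0.249.
P(Outcome=purchase) = 0.043 + 0.037 + 0.076 + 0.073 + 0.063 = 0.292.
Product: 0.249 × 0.292 = 0.073.

0.073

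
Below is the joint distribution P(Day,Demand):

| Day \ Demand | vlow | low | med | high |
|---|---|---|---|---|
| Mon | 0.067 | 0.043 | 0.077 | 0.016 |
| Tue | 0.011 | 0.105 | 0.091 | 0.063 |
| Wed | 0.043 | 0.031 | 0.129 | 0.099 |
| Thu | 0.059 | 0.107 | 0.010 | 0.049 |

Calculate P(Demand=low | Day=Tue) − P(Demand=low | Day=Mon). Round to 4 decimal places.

P(Day=Tue) = 0.011 + 0.105 + 0.091 + 0.063 = 0.270; P(Demand=low | Day=Tue) = 0.105/0.270 = 0.38889.
P(Day=Mon) = 0.067 + 0.043 + 0.077 + 0.016 = 0.203; P(Demand=low | Day=Mon) = 0.043/0.203 = 0.21182.
Difference = 0.1771.

0.1771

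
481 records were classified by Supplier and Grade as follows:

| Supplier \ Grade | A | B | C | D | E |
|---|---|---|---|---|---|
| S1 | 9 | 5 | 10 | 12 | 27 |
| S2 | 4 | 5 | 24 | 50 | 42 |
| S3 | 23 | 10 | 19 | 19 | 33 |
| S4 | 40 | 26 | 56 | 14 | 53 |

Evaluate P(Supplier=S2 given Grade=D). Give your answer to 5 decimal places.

0.52632

Total with Grade=D: 12 + 50 + 19 + 14 = 95.
P(Supplier=S2 | Grade=D) = 50/95 = 0.52632.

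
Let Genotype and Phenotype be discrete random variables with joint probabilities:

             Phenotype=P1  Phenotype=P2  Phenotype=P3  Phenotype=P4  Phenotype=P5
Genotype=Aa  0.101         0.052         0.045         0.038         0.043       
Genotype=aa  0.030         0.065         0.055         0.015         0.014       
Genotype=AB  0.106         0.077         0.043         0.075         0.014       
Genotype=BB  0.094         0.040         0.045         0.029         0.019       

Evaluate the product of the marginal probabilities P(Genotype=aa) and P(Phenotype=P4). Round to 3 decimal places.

P(Genotype=aa) = 0.030 + 0.065 + 0.055 + 0.015 + 0.014 = 0.179.
P(Phenotype=P4) = 0.038 + 0.015 + 0.075 + 0.029 = 0.157.
Product: 0.179 × 0.157 = 0.028.

0.028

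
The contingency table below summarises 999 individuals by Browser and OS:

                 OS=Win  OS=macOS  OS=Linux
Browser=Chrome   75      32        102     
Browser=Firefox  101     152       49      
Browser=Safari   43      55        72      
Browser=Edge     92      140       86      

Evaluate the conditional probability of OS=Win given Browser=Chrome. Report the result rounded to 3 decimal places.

Total with Browser=Chrome: 75 + 32 + 102 = 209.
P(OS=Win | Browser=Chrome) = 75/209 = 0.359.

0.359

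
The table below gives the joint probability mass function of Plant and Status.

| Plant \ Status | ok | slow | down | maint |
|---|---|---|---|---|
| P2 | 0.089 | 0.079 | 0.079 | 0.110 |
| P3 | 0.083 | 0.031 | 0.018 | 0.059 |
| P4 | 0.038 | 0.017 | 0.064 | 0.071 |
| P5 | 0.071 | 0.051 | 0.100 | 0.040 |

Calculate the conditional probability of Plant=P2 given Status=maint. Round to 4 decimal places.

P(Status=maint) = 0.110 + 0.059 + 0.071 + 0.040 = 0.280.
P(Plant=P2 | Status=maint) = 0.110/0.280 = 0.3929.

0.3929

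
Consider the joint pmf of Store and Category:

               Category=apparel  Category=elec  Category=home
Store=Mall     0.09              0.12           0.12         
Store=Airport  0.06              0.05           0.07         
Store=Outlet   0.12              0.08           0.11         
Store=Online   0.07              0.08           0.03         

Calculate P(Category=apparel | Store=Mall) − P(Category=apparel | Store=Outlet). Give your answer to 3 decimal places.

P(Store=Mall) = 0.09 + 0.12 + 0.12 = 0.33; P(Category=apparel | Store=Mall) = 0.09/0.33 = 0.2727.
P(Store=Outlet) = 0.12 + 0.08 + 0.11 = 0.31; P(Category=apparel | Store=Outlet) = 0.12/0.31 = 0.3871.
Difference = -0.114.

-0.114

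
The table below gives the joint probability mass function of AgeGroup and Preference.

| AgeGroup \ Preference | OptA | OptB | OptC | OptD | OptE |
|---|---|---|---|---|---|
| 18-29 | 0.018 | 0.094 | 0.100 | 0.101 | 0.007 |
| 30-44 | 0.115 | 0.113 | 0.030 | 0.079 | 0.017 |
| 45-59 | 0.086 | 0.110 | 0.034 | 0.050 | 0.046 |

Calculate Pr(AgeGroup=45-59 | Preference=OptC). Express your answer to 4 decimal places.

0.2073

P(Preference=OptC) = 0.100 + 0.030 + 0.034 = 0.164.
P(AgeGroup=45-59 | Preference=OptC) = 0.034/0.164 = 0.2073.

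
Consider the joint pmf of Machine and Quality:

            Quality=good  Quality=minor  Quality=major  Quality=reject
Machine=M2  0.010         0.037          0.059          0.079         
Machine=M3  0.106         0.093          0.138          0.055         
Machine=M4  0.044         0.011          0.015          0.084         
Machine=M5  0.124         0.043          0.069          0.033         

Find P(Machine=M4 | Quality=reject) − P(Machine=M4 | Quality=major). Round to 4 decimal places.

P(Quality=reject) = 0.079 + 0.055 + 0.084 + 0.033 = 0.251; P(Machine=M4 | Quality=reject) = 0.084/0.251 = 0.33466.
P(Quality=major) = 0.059 + 0.138 + 0.015 + 0.069 = 0.281; P(Machine=M4 | Quality=major) = 0.015/0.281 = 0.05338.
Difference = 0.2813.

0.2813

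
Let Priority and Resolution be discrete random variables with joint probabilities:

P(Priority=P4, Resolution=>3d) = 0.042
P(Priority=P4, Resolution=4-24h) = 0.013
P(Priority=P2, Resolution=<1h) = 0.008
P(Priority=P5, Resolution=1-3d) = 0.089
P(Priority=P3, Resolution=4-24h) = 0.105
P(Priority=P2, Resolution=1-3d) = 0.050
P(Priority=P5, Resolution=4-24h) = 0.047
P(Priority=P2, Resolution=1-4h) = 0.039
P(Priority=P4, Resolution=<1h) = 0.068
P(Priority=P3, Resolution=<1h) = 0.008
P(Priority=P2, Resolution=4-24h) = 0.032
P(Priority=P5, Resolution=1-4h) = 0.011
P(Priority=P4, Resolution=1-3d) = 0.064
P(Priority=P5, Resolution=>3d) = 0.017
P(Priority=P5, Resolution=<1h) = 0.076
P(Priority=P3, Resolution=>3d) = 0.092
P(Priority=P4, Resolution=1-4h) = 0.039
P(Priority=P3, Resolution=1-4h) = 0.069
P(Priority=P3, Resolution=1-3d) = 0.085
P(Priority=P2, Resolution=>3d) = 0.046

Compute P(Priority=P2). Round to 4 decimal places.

P(Priority=P2) = 0.008 + 0.039 + 0.032 + 0.050 + 0.046 = 0.175.

0.1750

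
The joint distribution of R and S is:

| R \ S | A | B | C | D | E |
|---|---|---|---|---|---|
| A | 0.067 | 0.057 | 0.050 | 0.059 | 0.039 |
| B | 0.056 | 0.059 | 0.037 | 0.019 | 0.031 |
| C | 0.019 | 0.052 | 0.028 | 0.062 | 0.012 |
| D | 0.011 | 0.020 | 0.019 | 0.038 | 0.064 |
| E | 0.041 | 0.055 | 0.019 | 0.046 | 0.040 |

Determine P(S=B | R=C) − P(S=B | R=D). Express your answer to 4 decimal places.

0.1690

P(R=C) = 0.019 + 0.052 + 0.028 + 0.062 + 0.012 = 0.173; P(S=B | R=C) = 0.052/0.173 = 0.30058.
P(R=D) = 0.011 + 0.020 + 0.019 + 0.038 + 0.064 = 0.152; P(S=B | R=D) = 0.020/0.152 = 0.13158.
Difference = 0.1690.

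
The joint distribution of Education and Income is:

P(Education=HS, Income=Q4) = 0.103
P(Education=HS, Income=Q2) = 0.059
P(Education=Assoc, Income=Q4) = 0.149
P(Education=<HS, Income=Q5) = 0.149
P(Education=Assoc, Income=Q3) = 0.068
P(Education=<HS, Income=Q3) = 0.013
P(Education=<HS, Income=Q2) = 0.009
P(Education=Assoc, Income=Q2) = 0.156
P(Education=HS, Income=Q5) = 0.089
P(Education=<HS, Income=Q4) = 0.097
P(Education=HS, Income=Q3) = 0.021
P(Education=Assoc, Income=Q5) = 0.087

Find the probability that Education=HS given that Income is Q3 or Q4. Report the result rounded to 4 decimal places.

0.2749

P(Income=Q3) = 0.013 + 0.021 + 0.068 = 0.102.
P(Income=Q4) = 0.097 + 0.103 + 0.149 = 0.349.
P(Income ∈ {Q3, Q4}) = 0.102 + 0.349 = 0.451; P(Education=HS, Income ∈ {Q3, Q4}) = 0.021 + 0.103 = 0.124.
P(Education=HS | Income ∈ {Q3, Q4}) = 0.124/0.451 = 0.2749.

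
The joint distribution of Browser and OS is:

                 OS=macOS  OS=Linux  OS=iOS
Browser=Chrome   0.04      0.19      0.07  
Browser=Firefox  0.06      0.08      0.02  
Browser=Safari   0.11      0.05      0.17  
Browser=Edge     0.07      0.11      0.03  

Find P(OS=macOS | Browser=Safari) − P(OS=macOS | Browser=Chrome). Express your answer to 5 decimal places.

0.20000

P(Browser=Safari) = 0.11 + 0.05 + 0.17 = 0.33; P(OS=macOS | Browser=Safari) = 0.11/0.33 = 0.333333.
P(Browser=Chrome) = 0.04 + 0.19 + 0.07 = 0.30; P(OS=macOS | Browser=Chrome) = 0.04/0.30 = 0.133333.
Difference = 0.20000.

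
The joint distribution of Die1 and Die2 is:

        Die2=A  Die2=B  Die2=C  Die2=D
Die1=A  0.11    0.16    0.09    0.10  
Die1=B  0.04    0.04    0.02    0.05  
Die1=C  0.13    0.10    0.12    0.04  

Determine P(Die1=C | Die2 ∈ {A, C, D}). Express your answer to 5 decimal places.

P(Die2=A) = 0.11 + 0.04 + 0.13 = 0.28.
P(Die2=C) = 0.09 + 0.02 + 0.12 = 0.23.
P(Die2=D) = 0.10 + 0.05 + 0.04 = 0.19.
P(Die2 ∈ {A, C, D}) = 0.28 + 0.23 + 0.19 = 0.70; P(Die1=C, Die2 ∈ {A, C, D}) = 0.13 + 0.12 + 0.04 = 0.29.
P(Die1=C | Die2 ∈ {A, C, D}) = 0.29/0.70 = 0.41429.

0.41429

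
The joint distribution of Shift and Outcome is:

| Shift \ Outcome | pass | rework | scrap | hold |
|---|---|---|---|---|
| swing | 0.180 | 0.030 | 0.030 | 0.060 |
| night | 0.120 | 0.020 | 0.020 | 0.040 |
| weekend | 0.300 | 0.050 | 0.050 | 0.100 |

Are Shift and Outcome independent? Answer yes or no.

Every cell satisfies P(Shift,Outcome) = P(Shift)·P(Outcome). For instance P(Shift=weekend) = 0.500, P(Outcome=hold) = 0.200, and 0.500×0.200 = 0.100 matches the joint entry. So Shift and Outcome are independent.

yes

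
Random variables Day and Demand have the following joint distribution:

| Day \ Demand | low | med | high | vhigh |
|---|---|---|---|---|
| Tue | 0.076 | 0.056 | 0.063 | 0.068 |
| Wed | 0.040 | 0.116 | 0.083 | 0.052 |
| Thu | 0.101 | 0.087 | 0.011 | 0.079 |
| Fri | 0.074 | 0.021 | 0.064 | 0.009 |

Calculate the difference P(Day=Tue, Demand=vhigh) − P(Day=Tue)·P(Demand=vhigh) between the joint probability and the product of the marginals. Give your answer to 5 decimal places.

0.01330

P(Day=Tue) = 0.076 + 0.056 + 0.063 + 0.068 = 0.263.
P(Demand=vhigh) = 0.068 + 0.052 + 0.079 + 0.009 = 0.208.
P(Day=Tue, Demand=vhigh) − P(Day=Tue)P(Demand=vhigh) = 0.068 − 0.263×0.208 = 0.01330.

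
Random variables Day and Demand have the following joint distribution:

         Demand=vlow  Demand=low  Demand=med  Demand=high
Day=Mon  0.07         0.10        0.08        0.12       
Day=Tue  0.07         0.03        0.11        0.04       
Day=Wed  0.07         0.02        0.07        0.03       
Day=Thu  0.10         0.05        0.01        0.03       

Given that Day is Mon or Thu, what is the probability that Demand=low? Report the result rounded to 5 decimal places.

0.26786

P(Day=Mon) = 0.07 + 0.10 + 0.08 + 0.12 = 0.37.
P(Day=Thu) = 0.10 + 0.05 + 0.01 + 0.03 = 0.19.
P(Day ∈ {Mon, Thu}) = 0.37 + 0.19 = 0.56; P(Demand=low, Day ∈ {Mon, Thu}) = 0.10 + 0.05 = 0.15.
P(Demand=low | Day ∈ {Mon, Thu}) = 0.15/0.56 = 0.26786.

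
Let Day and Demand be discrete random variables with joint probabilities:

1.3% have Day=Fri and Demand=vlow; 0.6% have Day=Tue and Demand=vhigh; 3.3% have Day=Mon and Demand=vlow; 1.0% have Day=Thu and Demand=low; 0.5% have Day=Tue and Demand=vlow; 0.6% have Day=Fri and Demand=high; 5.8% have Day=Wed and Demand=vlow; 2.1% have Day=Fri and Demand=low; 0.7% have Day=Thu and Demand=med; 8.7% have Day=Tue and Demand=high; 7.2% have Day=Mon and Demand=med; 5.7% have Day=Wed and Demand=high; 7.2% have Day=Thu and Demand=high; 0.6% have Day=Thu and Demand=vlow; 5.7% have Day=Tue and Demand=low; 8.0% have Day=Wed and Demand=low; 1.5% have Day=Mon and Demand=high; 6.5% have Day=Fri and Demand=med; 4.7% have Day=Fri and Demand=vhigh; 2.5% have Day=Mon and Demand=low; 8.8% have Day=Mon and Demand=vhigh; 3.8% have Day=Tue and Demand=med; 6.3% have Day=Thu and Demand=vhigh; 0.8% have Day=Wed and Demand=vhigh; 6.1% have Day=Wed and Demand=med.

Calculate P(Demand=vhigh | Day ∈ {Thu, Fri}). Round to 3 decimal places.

0.355

P(Day=Thu) = 0.006 + 0.010 + 0.007 + 0.072 + 0.063 = 0.158.
P(Day=Fri) = 0.013 + 0.021 + 0.065 + 0.006 + 0.047 = 0.152.
P(Day ∈ {Thu, Fri}) = 0.158 + 0.152 = 0.310; P(Demand=vhigh, Day ∈ {Thu, Fri}) = 0.063 + 0.047 = 0.110.
P(Demand=vhigh | Day ∈ {Thu, Fri}) = 0.110/0.310 = 0.355.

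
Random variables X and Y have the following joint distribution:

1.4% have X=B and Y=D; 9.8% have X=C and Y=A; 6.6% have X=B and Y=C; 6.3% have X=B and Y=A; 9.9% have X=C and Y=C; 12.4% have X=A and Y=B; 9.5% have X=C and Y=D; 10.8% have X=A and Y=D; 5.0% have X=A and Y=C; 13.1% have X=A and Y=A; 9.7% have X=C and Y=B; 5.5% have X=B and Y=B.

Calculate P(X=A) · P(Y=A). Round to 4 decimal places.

0.1206

P(X=A) = 0.131 + 0.124 + 0.050 + 0.108 = 0.413.
P(Y=A) = 0.131 + 0.063 + 0.098 = 0.292.
Product: 0.413 × 0.292 = 0.1206.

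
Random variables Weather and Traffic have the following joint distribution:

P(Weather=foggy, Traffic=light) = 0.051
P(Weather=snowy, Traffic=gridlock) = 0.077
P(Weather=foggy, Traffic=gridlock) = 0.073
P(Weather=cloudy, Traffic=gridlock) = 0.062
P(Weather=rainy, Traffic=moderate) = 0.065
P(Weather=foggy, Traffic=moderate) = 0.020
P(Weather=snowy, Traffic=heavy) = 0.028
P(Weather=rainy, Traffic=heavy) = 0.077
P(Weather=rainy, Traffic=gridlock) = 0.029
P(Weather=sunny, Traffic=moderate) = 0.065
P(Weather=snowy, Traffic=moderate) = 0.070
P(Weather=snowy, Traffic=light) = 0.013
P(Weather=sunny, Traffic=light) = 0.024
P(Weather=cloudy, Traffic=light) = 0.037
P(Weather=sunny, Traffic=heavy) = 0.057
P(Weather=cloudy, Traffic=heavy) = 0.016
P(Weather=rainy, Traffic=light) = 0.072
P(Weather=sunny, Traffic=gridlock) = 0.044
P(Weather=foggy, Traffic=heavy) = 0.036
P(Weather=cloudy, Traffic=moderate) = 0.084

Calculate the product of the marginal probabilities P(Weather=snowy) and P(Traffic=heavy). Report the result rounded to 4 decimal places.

P(Weather=snowy) = 0.013 + 0.070 + 0.028 + 0.077 = 0.188.
P(Traffic=heavy) = 0.057 + 0.016 + 0.077 + 0.028 + 0.036 = 0.214.
Product: 0.188 × 0.214 = 0.0402.

0.0402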